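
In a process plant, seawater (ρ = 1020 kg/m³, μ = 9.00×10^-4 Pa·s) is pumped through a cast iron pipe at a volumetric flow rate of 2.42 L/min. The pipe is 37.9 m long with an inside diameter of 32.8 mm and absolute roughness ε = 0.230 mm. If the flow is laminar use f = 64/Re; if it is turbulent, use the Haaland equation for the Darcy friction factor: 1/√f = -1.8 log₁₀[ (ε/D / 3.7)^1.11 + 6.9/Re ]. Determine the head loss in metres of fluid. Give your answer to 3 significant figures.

Q = 2.42 L/min = 2.42/60000 = 4.033e-05 m³/s.
Cross-sectional area A = πD²/4 = π(0.0328)²/4 = 0.000845 m²; mean velocity V = Q/A = 4.033e-05/0.000845 = 0.04773 m/s.
Reynolds number Re = ρVD/μ = 1020 · 0.04773 · 0.0328 / 0.0009 = 1774.
Re < 2300 → laminar flow, so f = 64/Re = 64/1774 = 0.03607 (the turbulent correlation is not needed).
Darcy-Weisbach: ΔP = f(L/D)(ρV²/2) = 0.03607·(37.9/0.0328)·(1020·0.04773²/2) = 0.03607·1155·1.162 = 48.43 Pa.
Head loss h_f = ΔP/(ρg) = 48.43/(1020·9.81) = 0.00484 m.

h_f ≈ 0.00484 m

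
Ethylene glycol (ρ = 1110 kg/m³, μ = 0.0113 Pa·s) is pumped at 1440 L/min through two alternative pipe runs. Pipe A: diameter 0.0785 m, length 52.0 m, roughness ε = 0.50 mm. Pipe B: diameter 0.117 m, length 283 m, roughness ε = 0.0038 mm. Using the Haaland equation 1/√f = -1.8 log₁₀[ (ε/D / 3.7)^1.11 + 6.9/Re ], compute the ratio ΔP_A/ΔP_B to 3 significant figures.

Pipe A: V = Q/A = 0.024/0.00484 = 4.959 m/s; Re = 3.824e+04; ε/D = 0.00637; Haaland → f = 0.03464; ΔP_A = f(L/D)(ρV²/2) = 3.132e+05 Pa.
Pipe B: V = Q/A = 0.024/0.01075 = 2.232 m/s; Re = 2.566e+04; ε/D = 3.25e-05; Haaland → f = 0.02427; ΔP_B = f(L/D)(ρV²/2) = 1.623e+05 Pa.
ΔP_A/ΔP_B = 3.132e+05/1.623e+05 = 1.93.

ΔP_A/ΔP_B ≈ 1.93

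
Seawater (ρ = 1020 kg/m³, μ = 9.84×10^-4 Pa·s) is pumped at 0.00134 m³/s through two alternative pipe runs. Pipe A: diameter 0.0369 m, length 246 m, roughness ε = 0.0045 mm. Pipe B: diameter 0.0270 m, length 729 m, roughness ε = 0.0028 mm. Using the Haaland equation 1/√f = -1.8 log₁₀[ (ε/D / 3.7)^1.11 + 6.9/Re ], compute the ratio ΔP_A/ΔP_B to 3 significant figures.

ΔP_A/ΔP_B ≈ 0.0757

Pipe A: V = Q/A = 0.00134/0.001069 = 1.253 m/s; Re = 4.793e+04; ε/D = 0.000122; Haaland → f = 0.02125; ΔP_A = f(L/D)(ρV²/2) = 1.134e+05 Pa.
Pipe B: V = Q/A = 0.00134/0.0005726 = 2.34 m/s; Re = 6.55e+04; ε/D = 0.000104; Haaland → f = 0.01986; ΔP_B = f(L/D)(ρV²/2) = 1.498e+06 Pa.
ΔP_A/ΔP_B = 1.134e+05/1.498e+06 = 0.0757.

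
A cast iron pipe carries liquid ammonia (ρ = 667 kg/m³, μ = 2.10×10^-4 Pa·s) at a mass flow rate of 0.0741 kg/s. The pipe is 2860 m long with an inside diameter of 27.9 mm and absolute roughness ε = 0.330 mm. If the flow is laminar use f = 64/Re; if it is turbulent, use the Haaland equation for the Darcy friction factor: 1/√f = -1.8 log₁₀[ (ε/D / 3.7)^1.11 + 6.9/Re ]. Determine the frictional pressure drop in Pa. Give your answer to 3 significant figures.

ΔP ≈ 48800 Pa

A = πD²/4 = π(0.0279)²/4 = 0.0006114 m²; mean velocity V = ṁ/(ρA) = 0.0741/(667 · 0.0006114) = 0.1817 m/s.
Reynolds number Re = ρVD/μ = 667 · 0.1817 · 0.0279 / 0.00021 = 1.61e+04.
Re > 4000 → turbulent. Relative roughness ε/D = 0.00033/0.0279 = 0.0118. Haaland: 1/√f = -1.8 log₁₀[(0.0118/3.7)^1.11 + 6.9/1.61e+04] = -1.8 log₁₀[0.0017 + 0.000428] = 4.81, so f = 0.04323.
Darcy-Weisbach: ΔP = f(L/D)(ρV²/2) = 0.04323·(2860/0.0279)·(667·0.1817²/2) = 0.04323·1.025e+05·11.01 = 4.88e+04 Pa.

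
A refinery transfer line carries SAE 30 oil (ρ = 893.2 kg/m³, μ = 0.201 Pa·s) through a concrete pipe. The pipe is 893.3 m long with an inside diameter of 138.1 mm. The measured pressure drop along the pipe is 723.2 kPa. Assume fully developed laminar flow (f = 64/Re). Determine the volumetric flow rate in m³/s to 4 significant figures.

Q ≈ 0.03596 m³/s

For laminar flow, f = 64/Re with Re = ρVD/μ, so Darcy-Weisbach reduces to ΔP = 32μLV/D². Solving for V: V = ΔP·D²/(32μL) = 7.232e+05·(0.1381)²/(32·0.201·893.3) = 2.401 m/s.
Check: Re = ρVD/μ = 893.2·2.401·0.1381/0.201 = 1473 < 2300, so the laminar assumption holds.
Q = V·A = 2.401·(π/4·0.1381²) = 0.03596 m³/s = 0.03596 m³/s.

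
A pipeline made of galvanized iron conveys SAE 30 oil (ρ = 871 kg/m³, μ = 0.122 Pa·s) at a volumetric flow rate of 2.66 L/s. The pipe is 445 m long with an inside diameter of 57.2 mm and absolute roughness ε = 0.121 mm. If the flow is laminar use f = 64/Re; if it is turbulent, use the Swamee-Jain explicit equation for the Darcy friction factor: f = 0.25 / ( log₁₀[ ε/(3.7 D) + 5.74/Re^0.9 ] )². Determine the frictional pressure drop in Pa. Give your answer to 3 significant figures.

Q = 2.66 L/s = 2.66/1000 = 0.00266 m³/s.
Cross-sectional area A = πD²/4 = π(0.0572)²/4 = 0.00257 m²; mean velocity V = Q/A = 0.00266/0.00257 = 1.035 m/s.
Reynolds number Re = ρVD/μ = 871 · 1.035 · 0.0572 / 0.122 = 422.7.
Re < 2300 → laminar flow, so f = 64/Re = 64/422.7 = 0.1514 (the turbulent correlation is not needed).
Darcy-Weisbach: ΔP = f(L/D)(ρV²/2) = 0.1514·(445/0.0572)·(871·1.035²/2) = 0.1514·7780·466.6 = 5.496e+05 Pa.

ΔP ≈ 550000 Pa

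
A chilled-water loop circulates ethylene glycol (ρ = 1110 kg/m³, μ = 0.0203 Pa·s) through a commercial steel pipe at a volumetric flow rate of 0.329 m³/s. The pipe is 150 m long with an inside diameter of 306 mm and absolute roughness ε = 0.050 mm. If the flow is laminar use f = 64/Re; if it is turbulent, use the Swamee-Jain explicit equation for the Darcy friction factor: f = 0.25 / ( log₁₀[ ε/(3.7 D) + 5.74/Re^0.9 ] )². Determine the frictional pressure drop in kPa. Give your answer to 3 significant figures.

Cross-sectional area A = πD²/4 = π(0.306)²/4 = 0.07354 m²; mean velocity V = Q/A = 0.329/0.07354 = 4.474 m/s.
Reynolds number Re = ρVD/μ = 1110 · 4.474 · 0.306 / 0.0203 = 7.485e+04.
Re > 4000 → turbulent. Relative roughness ε/D = 5e-05/0.306 = 0.000163. Swamee-Jain: f = 0.25/(log₁₀[0.000163/3.7 + 5.74/7.485e+04^0.9])² = 0.25/(log₁₀[4.42e-05 + 0.000236])² = 0.25/(-3.553)² = 0.0198.
Darcy-Weisbach: ΔP = f(L/D)(ρV²/2) = 0.0198·(150/0.306)·(1110·4.474²/2) = 0.0198·490.2·1.111e+04 = 1.078e+05 Pa.
ΔP = 1.078e+05 Pa = 108 kPa.

ΔP ≈ 108 kPa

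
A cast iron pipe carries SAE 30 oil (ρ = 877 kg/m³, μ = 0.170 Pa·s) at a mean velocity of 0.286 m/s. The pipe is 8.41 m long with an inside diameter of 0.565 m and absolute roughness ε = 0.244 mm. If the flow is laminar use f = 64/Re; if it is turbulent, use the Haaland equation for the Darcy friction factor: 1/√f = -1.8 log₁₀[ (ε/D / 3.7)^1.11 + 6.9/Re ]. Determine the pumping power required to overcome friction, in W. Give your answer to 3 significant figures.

Reynolds number Re = ρVD/μ = 877 · 0.286 · 0.565 / 0.17 = 833.6.
Re < 2300 → laminar flow, so f = 64/Re = 64/833.6 = 0.07677 (the turbulent correlation is not needed).
Darcy-Weisbach: ΔP = f(L/D)(ρV²/2) = 0.07677·(8.41/0.565)·(877·0.286²/2) = 0.07677·14.88·35.87 = 40.99 Pa.
Q = V·A = 0.286·0.2507 = 0.07171 m³/s.
Pumping power P = QΔP = 0.07171·40.99 = 2.939 W = 2.94 W.

P ≈ 2.94 W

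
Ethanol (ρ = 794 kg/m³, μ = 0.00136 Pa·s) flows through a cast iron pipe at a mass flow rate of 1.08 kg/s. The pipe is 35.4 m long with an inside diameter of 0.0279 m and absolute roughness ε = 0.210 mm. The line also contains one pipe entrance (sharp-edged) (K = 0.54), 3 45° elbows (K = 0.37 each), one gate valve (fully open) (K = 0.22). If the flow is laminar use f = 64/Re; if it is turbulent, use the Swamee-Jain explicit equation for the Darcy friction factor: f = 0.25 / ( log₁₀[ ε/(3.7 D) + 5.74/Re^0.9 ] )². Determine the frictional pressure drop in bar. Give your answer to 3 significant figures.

ΔP ≈ 0.956 bar

A = πD²/4 = π(0.0279)²/4 = 0.0006114 m²; mean velocity V = ṁ/(ρA) = 1.08/(794 · 0.0006114) = 2.225 m/s.
Reynolds number Re = ρVD/μ = 794 · 2.225 · 0.0279 / 0.00136 = 3.624e+04.
Re > 4000 → turbulent. Relative roughness ε/D = 0.00021/0.0279 = 0.00753. Swamee-Jain: f = 0.25/(log₁₀[0.00753/3.7 + 5.74/3.624e+04^0.9])² = 0.25/(log₁₀[0.00203 + 0.000453])² = 0.25/(-2.604)² = 0.03686.
Total minor-loss coefficient ΣK = 1·0.54 + 3·0.37 + 1·0.22 = 1.87.
ΔP = [f·L/D + ΣK]·(ρV²/2) = [0.03686·35.4/0.0279 + 1.87]·(794·2.225²/2) = [46.77 + 1.87]·1965 = 9.558e+04 Pa.
ΔP = 9.558e+04 Pa = 0.956 bar.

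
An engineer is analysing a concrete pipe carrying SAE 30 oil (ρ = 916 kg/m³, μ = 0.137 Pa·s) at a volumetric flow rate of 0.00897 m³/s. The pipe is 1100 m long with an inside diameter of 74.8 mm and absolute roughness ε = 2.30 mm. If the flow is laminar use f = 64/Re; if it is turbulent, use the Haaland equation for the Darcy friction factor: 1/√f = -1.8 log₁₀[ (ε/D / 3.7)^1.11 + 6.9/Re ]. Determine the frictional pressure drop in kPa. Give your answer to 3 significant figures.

Cross-sectional area A = πD²/4 = π(0.0748)²/4 = 0.004394 m²; mean velocity V = Q/A = 0.00897/0.004394 = 2.041 m/s.
Reynolds number Re = ρVD/μ = 916 · 2.041 · 0.0748 / 0.137 = 1021.
Re < 2300 → laminar flow, so f = 64/Re = 64/1021 = 0.06269 (the turbulent correlation is not needed).
Darcy-Weisbach: ΔP = f(L/D)(ρV²/2) = 0.06269·(1100/0.0748)·(916·2.041²/2) = 0.06269·1.471e+04·1908 = 1.759e+06 Pa.
ΔP = 1.759e+06 Pa = 1760 kPa.

ΔP ≈ 1760 kPa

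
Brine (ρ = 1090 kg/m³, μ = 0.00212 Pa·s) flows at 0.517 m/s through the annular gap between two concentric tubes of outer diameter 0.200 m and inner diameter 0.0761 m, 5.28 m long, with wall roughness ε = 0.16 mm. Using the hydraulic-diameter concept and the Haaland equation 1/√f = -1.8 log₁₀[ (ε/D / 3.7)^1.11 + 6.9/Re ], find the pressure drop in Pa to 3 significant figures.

Hydraulic diameter D_h = 4A/P = D_o - D_i = 0.2 - 0.0761 = 0.1239 m.
Re = ρVD_h/μ = 1090·0.517·0.1239/0.00212 = 3.293e+04.
ε/D_h = 0.00016/0.1239 = 0.00129; Haaland gives 1/√f = -1.8 log₁₀[0.000145+0.00021] = 6.21, so f = 0.02593.
ΔP = f(L/D_h)(ρV²/2) = 0.02593·5.28/0.1239·145.7 = 161 Pa.

ΔP ≈ 161 Pa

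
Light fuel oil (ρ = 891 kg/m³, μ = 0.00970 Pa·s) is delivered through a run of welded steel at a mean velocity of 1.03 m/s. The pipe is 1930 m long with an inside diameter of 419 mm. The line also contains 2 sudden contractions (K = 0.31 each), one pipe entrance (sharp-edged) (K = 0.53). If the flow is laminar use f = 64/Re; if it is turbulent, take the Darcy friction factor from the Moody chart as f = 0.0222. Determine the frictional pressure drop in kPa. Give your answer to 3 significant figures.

ΔP ≈ 48.9 kPa

Reynolds number Re = ρVD/μ = 891 · 1.03 · 0.419 / 0.0097 = 3.964e+04.
Re > 4000 → turbulent; use the Moody-chart value f = 0.0222.
Total minor-loss coefficient ΣK = 2·0.31 + 1·0.53 = 1.15.
ΔP = [f·L/D + ΣK]·(ρV²/2) = [0.0222·1930/0.419 + 1.15]·(891·1.03²/2) = [102.3 + 1.15]·472.6 = 4.887e+04 Pa.
ΔP = 4.887e+04 Pa = 48.9 kPa.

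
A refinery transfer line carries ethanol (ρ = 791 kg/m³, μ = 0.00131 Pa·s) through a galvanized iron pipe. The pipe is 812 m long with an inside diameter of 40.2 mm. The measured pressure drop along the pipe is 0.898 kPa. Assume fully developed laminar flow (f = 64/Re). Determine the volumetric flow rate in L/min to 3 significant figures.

Q ≈ 3.25 L/min

For laminar flow, f = 64/Re with Re = ρVD/μ, so Darcy-Weisbach reduces to ΔP = 32μLV/D². Solving for V: V = ΔP·D²/(32μL) = 898·(0.0402)²/(32·0.00131·812) = 0.04263 m/s.
Check: Re = ρVD/μ = 791·0.04263·0.0402/0.00131 = 1035 < 2300, so the laminar assumption holds.
Q = V·A = 0.04263·(π/4·0.0402²) = 5.411e-05 m³/s = 3.25 L/min.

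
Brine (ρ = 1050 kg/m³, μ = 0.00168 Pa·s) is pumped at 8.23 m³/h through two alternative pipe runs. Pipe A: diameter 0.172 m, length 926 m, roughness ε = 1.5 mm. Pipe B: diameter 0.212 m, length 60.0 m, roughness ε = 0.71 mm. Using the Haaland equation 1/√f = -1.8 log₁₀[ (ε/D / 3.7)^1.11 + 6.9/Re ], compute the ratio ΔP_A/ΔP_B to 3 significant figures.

ΔP_A/ΔP_B ≈ 50.0

Pipe A: V = Q/A = 0.002286/0.02324 = 0.09839 m/s; Re = 1.058e+04; ε/D = 0.00872; Haaland → f = 0.04142; ΔP_A = f(L/D)(ρV²/2) = 1133 Pa.
Pipe B: V = Q/A = 0.002286/0.0353 = 0.06476 m/s; Re = 8581; ε/D = 0.00335; Haaland → f = 0.03638; ΔP_B = f(L/D)(ρV²/2) = 22.67 Pa.
ΔP_A/ΔP_B = 1133/22.67 = 50.0.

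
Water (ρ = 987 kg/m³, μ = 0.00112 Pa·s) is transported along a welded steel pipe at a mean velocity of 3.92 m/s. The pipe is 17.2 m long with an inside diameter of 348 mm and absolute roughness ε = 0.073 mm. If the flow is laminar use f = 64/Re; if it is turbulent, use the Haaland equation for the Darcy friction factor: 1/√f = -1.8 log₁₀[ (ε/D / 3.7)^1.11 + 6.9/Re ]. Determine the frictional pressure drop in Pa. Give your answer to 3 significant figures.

Reynolds number Re = ρVD/μ = 987 · 3.92 · 0.348 / 0.00112 = 1.202e+06.
Re > 4000 → turbulent. Relative roughness ε/D = 7.3e-05/0.348 = 0.00021. Haaland: 1/√f = -1.8 log₁₀[(0.00021/3.7)^1.11 + 6.9/1.202e+06] = -1.8 log₁₀[1.93e-05 + 5.74e-06] = 8.281, so f = 0.01458.
Darcy-Weisbach: ΔP = f(L/D)(ρV²/2) = 0.01458·(17.2/0.348)·(987·3.92²/2) = 0.01458·49.43·7583 = 5465 Pa.

ΔP ≈ 5470 Pa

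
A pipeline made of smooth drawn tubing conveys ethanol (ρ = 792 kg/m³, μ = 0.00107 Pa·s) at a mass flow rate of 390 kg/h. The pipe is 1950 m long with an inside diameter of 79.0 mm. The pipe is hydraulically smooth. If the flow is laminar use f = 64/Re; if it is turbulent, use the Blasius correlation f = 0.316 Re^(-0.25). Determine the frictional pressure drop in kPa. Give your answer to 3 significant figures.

ṁ = 390 kg/h = 390/3600 = 0.1083 kg/s.
A = πD²/4 = π(0.079)²/4 = 0.004902 m²; mean velocity V = ṁ/(ρA) = 0.1083/(792 · 0.004902) = 0.02791 m/s.
Reynolds number Re = ρVD/μ = 792 · 0.02791 · 0.079 / 0.00107 = 1632.
Re < 2300 → laminar flow, so f = 64/Re = 64/1632 = 0.03922 (the turbulent correlation is not needed).
Darcy-Weisbach: ΔP = f(L/D)(ρV²/2) = 0.03922·(1950/0.079)·(792·0.02791²/2) = 0.03922·2.468e+04·0.3084 = 298.5 Pa.
ΔP = 298.5 Pa = 0.299 kPa.

ΔP ≈ 0.299 kPa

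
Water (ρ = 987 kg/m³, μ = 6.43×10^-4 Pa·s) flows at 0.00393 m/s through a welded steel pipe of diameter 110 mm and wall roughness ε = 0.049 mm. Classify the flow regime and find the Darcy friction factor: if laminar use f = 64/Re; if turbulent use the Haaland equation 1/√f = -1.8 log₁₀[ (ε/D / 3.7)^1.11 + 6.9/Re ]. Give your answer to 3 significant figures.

f ≈ 0.0964

Re = ρVD/μ = 987·0.00393·0.11/0.000643 = 663.6.
Re < 2300 → laminar, so f = 64/Re = 0.09645 (roughness is irrelevant in laminar flow).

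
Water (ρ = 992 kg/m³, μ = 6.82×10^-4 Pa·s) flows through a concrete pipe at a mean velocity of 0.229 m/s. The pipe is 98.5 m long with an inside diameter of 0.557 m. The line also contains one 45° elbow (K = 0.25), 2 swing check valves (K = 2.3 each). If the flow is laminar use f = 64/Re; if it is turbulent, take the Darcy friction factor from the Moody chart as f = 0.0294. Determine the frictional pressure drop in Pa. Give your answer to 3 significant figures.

Reynolds number Re = ρVD/μ = 992 · 0.229 · 0.557 / 0.000682 = 1.855e+05.
Re > 4000 → turbulent; use the Moody-chart value f = 0.0294.
Total minor-loss coefficient ΣK = 1·0.25 + 2·2.3 = 4.85.
ΔP = [f·L/D + ΣK]·(ρV²/2) = [0.0294·98.5/0.557 + 4.85]·(992·0.229²/2) = [5.199 + 4.85]·26.01 = 261.4 Pa.

ΔP ≈ 261 Pa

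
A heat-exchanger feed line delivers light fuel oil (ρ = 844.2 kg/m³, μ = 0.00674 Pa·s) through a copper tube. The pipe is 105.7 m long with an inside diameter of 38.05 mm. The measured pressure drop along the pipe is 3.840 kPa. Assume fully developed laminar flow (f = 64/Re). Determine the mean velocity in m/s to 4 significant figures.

V ≈ 0.2439 m/s

For laminar flow, f = 64/Re with Re = ρVD/μ, so Darcy-Weisbach reduces to ΔP = 32μLV/D². Solving for V: V = ΔP·D²/(32μL) = 3840·(0.03805)²/(32·0.00674·105.7) = 0.2439 m/s.
Check: Re = ρVD/μ = 844.2·0.2439·0.03805/0.00674 = 1162 < 2300, so the laminar assumption holds.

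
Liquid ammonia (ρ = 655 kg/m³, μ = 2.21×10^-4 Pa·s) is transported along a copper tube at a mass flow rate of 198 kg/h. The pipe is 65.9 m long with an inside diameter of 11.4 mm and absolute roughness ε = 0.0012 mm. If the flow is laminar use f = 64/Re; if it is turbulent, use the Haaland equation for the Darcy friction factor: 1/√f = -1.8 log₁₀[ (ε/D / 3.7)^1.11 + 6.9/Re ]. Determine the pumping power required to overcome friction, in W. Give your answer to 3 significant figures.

ṁ = 198 kg/h = 198/3600 = 0.055 kg/s.
A = πD²/4 = π(0.0114)²/4 = 0.0001021 m²; mean velocity V = ṁ/(ρA) = 0.055/(655 · 0.0001021) = 0.8227 m/s.
Reynolds number Re = ρVD/μ = 655 · 0.8227 · 0.0114 / 0.000221 = 2.78e+04.
Re > 4000 → turbulent. Relative roughness ε/D = 1.2e-06/0.0114 = 0.000105. Haaland: 1/√f = -1.8 log₁₀[(0.000105/3.7)^1.11 + 6.9/2.78e+04] = -1.8 log₁₀[9e-06 + 0.000248] = 6.461, so f = 0.02395.
Darcy-Weisbach: ΔP = f(L/D)(ρV²/2) = 0.02395·(65.9/0.0114)·(655·0.8227²/2) = 0.02395·5781·221.6 = 3.069e+04 Pa.
Q = ṁ/ρ = 0.055/655 = 8.397e-05 m³/s.
Pumping power P = QΔP = 8.397e-05·3.069e+04 = 2.577 W = 2.58 W.

P ≈ 2.58 W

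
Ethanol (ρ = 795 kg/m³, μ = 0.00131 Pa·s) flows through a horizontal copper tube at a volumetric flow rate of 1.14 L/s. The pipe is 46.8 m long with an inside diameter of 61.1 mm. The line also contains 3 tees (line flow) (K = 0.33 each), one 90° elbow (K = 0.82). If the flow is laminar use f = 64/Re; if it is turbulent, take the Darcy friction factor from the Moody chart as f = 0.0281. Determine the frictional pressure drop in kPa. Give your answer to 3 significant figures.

Q = 1.14 L/s = 1.14/1000 = 0.00114 m³/s.
Cross-sectional area A = πD²/4 = π(0.0611)²/4 = 0.002932 m²; mean velocity V = Q/A = 0.00114/0.002932 = 0.3888 m/s.
Reynolds number Re = ρVD/μ = 795 · 0.3888 · 0.0611 / 0.00131 = 1.442e+04.
Re > 4000 → turbulent; use the Moody-chart value f = 0.0281.
Total minor-loss coefficient ΣK = 3·0.33 + 1·0.82 = 1.81.
ΔP = [f·L/D + ΣK]·(ρV²/2) = [0.0281·46.8/0.0611 + 1.81]·(795·0.3888²/2) = [21.52 + 1.81]·60.09 = 1402 Pa.
ΔP = 1402 Pa = 1.40 kPa.

ΔP ≈ 1.40 kPa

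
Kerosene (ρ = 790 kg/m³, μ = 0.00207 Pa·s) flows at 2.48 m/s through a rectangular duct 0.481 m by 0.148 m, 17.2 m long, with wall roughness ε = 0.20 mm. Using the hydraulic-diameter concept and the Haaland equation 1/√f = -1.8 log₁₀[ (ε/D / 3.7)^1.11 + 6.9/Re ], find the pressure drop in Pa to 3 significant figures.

Hydraulic diameter D_h = 4A/P = 4·(0.481·0.148)/(2·(0.481+0.148)) = 0.2848/1.258 = 0.2264 m.
Re = ρVD_h/μ = 790·2.48·0.2264/0.00207 = 2.142e+05.
ε/D_h = 0.0002/0.2264 = 0.000884; Haaland gives 1/√f = -1.8 log₁₀[9.54e-05+3.22e-05] = 7.009, so f = 0.02035.
ΔP = f(L/D_h)(ρV²/2) = 0.02035·17.2/0.2264·2429 = 3757 Pa.

ΔP ≈ 3760 Pa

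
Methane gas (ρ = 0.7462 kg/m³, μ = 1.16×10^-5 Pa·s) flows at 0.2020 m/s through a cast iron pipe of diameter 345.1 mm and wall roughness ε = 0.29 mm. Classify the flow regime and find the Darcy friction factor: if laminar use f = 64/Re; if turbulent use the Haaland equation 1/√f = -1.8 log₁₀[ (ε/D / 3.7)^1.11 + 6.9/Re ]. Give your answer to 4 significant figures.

Re = ρVD/μ = 0.7462·0.202·0.3451/1.16e-05 = 4484.
Re > 4000 → turbulent. ε/D = 0.00029/0.3451 = 0.00084; Haaland: 1/√f = -1.8 log₁₀[9.02e-05 + 0.00154] = 5.019, so f = 0.0397.

f ≈ 0.03970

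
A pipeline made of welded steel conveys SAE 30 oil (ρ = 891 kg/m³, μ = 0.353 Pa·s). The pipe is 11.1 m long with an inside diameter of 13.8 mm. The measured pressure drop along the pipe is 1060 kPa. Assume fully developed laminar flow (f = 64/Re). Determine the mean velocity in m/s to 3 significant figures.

For laminar flow, f = 64/Re with Re = ρVD/μ, so Darcy-Weisbach reduces to ΔP = 32μLV/D². Solving for V: V = ΔP·D²/(32μL) = 1.06e+06·(0.0138)²/(32·0.353·11.1) = 1.61 m/s.
Check: Re = ρVD/μ = 891·1.61·0.0138/0.353 = 56.08 < 2300, so the laminar assumption holds.

V ≈ 1.61 m/s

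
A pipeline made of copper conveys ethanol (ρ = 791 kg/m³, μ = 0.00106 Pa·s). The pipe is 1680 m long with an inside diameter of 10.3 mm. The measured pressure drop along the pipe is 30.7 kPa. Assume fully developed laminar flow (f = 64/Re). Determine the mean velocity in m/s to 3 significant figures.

For laminar flow, f = 64/Re with Re = ρVD/μ, so Darcy-Weisbach reduces to ΔP = 32μLV/D². Solving for V: V = ΔP·D²/(32μL) = 3.07e+04·(0.0103)²/(32·0.00106·1680) = 0.05715 m/s.
Check: Re = ρVD/μ = 791·0.05715·0.0103/0.00106 = 439.3 < 2300, so the laminar assumption holds.

V ≈ 0.0572 m/s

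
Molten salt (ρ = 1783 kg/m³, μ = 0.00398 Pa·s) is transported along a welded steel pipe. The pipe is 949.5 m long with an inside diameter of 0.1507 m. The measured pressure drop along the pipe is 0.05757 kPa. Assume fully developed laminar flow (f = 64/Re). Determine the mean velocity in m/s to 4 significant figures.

V ≈ 0.01081 m/s

For laminar flow, f = 64/Re with Re = ρVD/μ, so Darcy-Weisbach reduces to ΔP = 32μLV/D². Solving for V: V = ΔP·D²/(32μL) = 57.57·(0.1507)²/(32·0.00398·949.5) = 0.01081 m/s.
Check: Re = ρVD/μ = 1783·0.01081·0.1507/0.00398 = 729.9 < 2300, so the laminar assumption holds.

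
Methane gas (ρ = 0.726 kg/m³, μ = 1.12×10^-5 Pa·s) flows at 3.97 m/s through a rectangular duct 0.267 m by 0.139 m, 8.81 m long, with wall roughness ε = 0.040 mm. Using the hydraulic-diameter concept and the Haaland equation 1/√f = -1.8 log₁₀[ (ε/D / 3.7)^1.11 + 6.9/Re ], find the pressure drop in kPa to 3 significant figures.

ΔP ≈ 0.00596 kPa

Hydraulic diameter D_h = 4A/P = 4·(0.267·0.139)/(2·(0.267+0.139)) = 0.1485/0.812 = 0.1828 m.
Re = ρVD_h/μ = 0.726·3.97·0.1828/1.12e-05 = 4.705e+04.
ε/D_h = 4e-05/0.1828 = 0.000219; Haaland gives 1/√f = -1.8 log₁₀[2.03e-05+0.000147] = 6.799, so f = 0.02163.
ΔP = f(L/D_h)(ρV²/2) = 0.02163·8.81/0.1828·5.721 = 5.963 Pa.
ΔP = 0.00596 kPa.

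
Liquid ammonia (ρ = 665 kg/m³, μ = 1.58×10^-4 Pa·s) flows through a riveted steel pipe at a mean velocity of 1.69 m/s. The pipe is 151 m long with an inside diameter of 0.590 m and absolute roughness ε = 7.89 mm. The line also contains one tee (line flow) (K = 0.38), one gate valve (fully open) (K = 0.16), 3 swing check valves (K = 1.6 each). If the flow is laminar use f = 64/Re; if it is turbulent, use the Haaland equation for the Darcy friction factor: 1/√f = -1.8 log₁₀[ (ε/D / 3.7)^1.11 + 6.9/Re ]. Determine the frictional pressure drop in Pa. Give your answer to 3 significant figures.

Reynolds number Re = ρVD/μ = 665 · 1.69 · 0.59 / 0.000158 = 4.197e+06.
Re > 4000 → turbulent. Relative roughness ε/D = 0.00789/0.59 = 0.0134. Haaland: 1/√f = -1.8 log₁₀[(0.0134/3.7)^1.11 + 6.9/4.197e+06] = -1.8 log₁₀[0.00195 + 1.64e-06] = 4.878, so f = 0.04202.
Total minor-loss coefficient ΣK = 1·0.38 + 1·0.16 + 3·1.6 = 5.34.
ΔP = [f·L/D + ΣK]·(ρV²/2) = [0.04202·151/0.59 + 5.34]·(665·1.69²/2) = [10.75 + 5.34]·949.7 = 1.528e+04 Pa.

ΔP ≈ 15300 Pa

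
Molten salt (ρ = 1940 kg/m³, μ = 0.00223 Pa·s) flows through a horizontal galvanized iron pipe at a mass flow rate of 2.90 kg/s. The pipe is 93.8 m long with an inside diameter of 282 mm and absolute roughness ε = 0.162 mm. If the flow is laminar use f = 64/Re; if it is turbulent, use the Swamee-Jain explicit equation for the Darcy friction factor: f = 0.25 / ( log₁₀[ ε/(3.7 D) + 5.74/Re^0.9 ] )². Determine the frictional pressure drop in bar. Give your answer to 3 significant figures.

A = πD²/4 = π(0.282)²/4 = 0.06246 m²; mean velocity V = ṁ/(ρA) = 2.9/(1940 · 0.06246) = 0.02393 m/s.
Reynolds number Re = ρVD/μ = 1940 · 0.02393 · 0.282 / 0.00223 = 5872.
Re > 4000 → turbulent. Relative roughness ε/D = 0.000162/0.282 = 0.000574. Swamee-Jain: f = 0.25/(log₁₀[0.000574/3.7 + 5.74/5872^0.9])² = 0.25/(log₁₀[0.000155 + 0.00233])² = 0.25/(-2.605)² = 0.03684.
Darcy-Weisbach: ΔP = f(L/D)(ρV²/2) = 0.03684·(93.8/0.282)·(1940·0.02393²/2) = 0.03684·332.6·0.5556 = 6.809 Pa.
ΔP = 6.809 Pa = 6.81×10^-5 bar.

ΔP ≈ 6.81×10^-5 bar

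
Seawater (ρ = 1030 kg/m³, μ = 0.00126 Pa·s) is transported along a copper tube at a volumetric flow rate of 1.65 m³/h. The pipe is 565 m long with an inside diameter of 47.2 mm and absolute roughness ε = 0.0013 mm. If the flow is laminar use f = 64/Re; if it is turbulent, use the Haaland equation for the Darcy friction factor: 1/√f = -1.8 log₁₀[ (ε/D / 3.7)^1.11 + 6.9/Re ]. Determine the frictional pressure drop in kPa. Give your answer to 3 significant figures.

ΔP ≈ 13.0 kPa

Q = 1.65 m³/h = 1.65/3600 = 0.0004583 m³/s.
Cross-sectional area A = πD²/4 = π(0.0472)²/4 = 0.00175 m²; mean velocity V = Q/A = 0.0004583/0.00175 = 0.2619 m/s.
Reynolds number Re = ρVD/μ = 1030 · 0.2619 · 0.0472 / 0.00126 = 1.011e+04.
Re > 4000 → turbulent. Relative roughness ε/D = 1.3e-06/0.0472 = 2.75e-05. Haaland: 1/√f = -1.8 log₁₀[(2.75e-05/3.7)^1.11 + 6.9/1.011e+04] = -1.8 log₁₀[2.03e-06 + 0.000683] = 5.696, so f = 0.03082.
Darcy-Weisbach: ΔP = f(L/D)(ρV²/2) = 0.03082·(565/0.0472)·(1030·0.2619²/2) = 0.03082·1.197e+04·35.34 = 1.304e+04 Pa.
ΔP = 1.304e+04 Pa = 13.0 kPa.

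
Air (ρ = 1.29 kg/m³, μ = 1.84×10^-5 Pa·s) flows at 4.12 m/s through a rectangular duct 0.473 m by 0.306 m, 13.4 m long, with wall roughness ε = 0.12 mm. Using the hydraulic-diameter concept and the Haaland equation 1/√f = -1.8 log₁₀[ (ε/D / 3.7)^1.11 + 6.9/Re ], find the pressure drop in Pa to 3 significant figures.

ΔP ≈ 7.54 Pa

Hydraulic diameter D_h = 4A/P = 4·(0.473·0.306)/(2·(0.473+0.306)) = 0.579/1.558 = 0.3716 m.
Re = ρVD_h/μ = 1.29·4.12·0.3716/1.84e-05 = 1.073e+05.
ε/D_h = 0.00012/0.3716 = 0.000323; Haaland gives 1/√f = -1.8 log₁₀[3.12e-05+6.43e-05] = 7.236, so f = 0.0191.
ΔP = f(L/D_h)(ρV²/2) = 0.0191·13.4/0.3716·10.95 = 7.54 Pa.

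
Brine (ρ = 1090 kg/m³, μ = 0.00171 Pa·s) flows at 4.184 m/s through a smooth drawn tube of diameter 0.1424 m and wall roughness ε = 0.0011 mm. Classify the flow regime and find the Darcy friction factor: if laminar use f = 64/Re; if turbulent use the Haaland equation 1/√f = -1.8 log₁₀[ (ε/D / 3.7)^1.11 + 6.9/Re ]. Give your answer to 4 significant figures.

Re = ρVD/μ = 1090·4.184·0.1424/0.00171 = 3.798e+05.
Re > 4000 → turbulent. ε/D = 1.1e-06/0.1424 = 7.72e-06; Haaland: 1/√f = -1.8 log₁₀[4.95e-07 + 1.82e-05] = 8.512, so f = 0.0138.

f ≈ 0.01380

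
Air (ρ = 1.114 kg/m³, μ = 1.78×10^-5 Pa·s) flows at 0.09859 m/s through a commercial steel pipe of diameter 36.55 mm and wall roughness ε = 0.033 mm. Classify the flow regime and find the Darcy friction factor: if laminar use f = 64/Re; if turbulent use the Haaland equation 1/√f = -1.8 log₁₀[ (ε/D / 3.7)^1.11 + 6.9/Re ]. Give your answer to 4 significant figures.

f ≈ 0.2838

Re = ρVD/μ = 1.114·0.09859·0.03655/1.78e-05 = 225.5.
Re < 2300 → laminar, so f = 64/Re = 0.2838 (roughness is irrelevant in laminar flow).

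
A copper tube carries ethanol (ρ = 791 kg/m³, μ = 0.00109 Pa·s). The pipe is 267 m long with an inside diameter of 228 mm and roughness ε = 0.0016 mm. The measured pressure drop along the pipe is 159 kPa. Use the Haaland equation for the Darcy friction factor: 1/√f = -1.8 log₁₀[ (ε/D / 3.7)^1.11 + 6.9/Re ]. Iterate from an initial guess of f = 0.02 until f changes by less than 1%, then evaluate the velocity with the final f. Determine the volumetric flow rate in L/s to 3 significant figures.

Rearranging Darcy-Weisbach: V = √(2·ΔP·D/(f·L·ρ)). With ε/D = 1.6e-06/0.228 = 7.02e-06, iterate starting from f = 0.02:
  f = 0.02 → V = √(2·1.59e+05·0.228/(0.02·267·791)) = 4.143 m/s; Re = ρVD/μ = 6.855e+05; f → 0.01245
  f = 0.01245 → V = 5.25 m/s; Re = 8.687e+05; f → 0.01198
  f = 0.01198 → V = 5.354 m/s; Re = 8.858e+05; f → 0.01194
Converged (Δf/f < 1%). With the final f = 0.01194: V = √(2·1.59e+05·0.228/(0.01194·267·791)) = 5.362 m/s.
Q = V·A = 5.362·(π/4·0.228²) = 0.2189 m³/s = 219 L/s.

Q ≈ 219 L/s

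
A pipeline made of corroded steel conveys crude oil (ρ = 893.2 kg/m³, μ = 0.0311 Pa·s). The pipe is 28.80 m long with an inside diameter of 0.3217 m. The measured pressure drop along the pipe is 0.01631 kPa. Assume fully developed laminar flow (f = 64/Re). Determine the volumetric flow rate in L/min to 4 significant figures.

For laminar flow, f = 64/Re with Re = ρVD/μ, so Darcy-Weisbach reduces to ΔP = 32μLV/D². Solving for V: V = ΔP·D²/(32μL) = 16.31·(0.3217)²/(32·0.0311·28.8) = 0.05889 m/s.
Check: Re = ρVD/μ = 893.2·0.05889·0.3217/0.0311 = 544.1 < 2300, so the laminar assumption holds.
Q = V·A = 0.05889·(π/4·0.3217²) = 0.004787 m³/s = 287.2 L/min.

Q ≈ 287.2 L/min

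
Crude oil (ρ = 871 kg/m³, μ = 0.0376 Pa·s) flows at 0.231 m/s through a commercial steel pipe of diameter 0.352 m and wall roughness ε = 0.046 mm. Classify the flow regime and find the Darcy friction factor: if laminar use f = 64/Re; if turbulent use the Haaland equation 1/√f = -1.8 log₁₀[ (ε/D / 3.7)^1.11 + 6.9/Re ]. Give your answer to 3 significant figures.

Re = ρVD/μ = 871·0.231·0.352/0.0376 = 1884.
Re < 2300 → laminar, so f = 64/Re = 0.03398 (roughness is irrelevant in laminar flow).

f ≈ 0.0340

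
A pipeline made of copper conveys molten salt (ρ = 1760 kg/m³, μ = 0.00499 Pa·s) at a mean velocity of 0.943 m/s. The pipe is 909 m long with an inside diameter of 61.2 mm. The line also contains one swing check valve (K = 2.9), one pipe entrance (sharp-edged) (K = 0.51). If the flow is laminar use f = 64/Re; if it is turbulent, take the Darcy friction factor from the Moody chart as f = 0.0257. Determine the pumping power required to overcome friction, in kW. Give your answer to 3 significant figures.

Reynolds number Re = ρVD/μ = 1760 · 0.943 · 0.0612 / 0.00499 = 2.036e+04.
Re > 4000 → turbulent; use the Moody-chart value f = 0.0257.
Total minor-loss coefficient ΣK = 1·2.9 + 1·0.51 = 3.41.
ΔP = [f·L/D + ΣK]·(ρV²/2) = [0.0257·909/0.0612 + 3.41]·(1760·0.943²/2) = [381.7 + 3.41]·782.5 = 3.014e+05 Pa.
Q = V·A = 0.943·0.002942 = 0.002774 m³/s.
Pumping power P = QΔP = 0.002774·3.014e+05 = 836.0 W = 0.836 kW.

P ≈ 0.836 kW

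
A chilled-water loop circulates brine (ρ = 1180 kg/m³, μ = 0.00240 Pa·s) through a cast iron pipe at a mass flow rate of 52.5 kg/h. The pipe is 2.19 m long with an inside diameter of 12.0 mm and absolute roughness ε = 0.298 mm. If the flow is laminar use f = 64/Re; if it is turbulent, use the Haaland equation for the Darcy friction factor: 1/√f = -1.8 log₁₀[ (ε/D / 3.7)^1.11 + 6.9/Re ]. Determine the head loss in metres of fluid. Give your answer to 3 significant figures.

h_f ≈ 0.0110 m

ṁ = 52.5 kg/h = 52.5/3600 = 0.01458 kg/s.
A = πD²/4 = π(0.012)²/4 = 0.0001131 m²; mean velocity V = ṁ/(ρA) = 0.01458/(1180 · 0.0001131) = 0.1093 m/s.
Reynolds number Re = ρVD/μ = 1180 · 0.1093 · 0.012 / 0.0024 = 644.7.
Re < 2300 → laminar flow, so f = 64/Re = 64/644.7 = 0.09927 (the turbulent correlation is not needed).
Darcy-Weisbach: ΔP = f(L/D)(ρV²/2) = 0.09927·(2.19/0.012)·(1180·0.1093²/2) = 0.09927·182.5·7.045 = 127.6 Pa.
Head loss h_f = ΔP/(ρg) = 127.6/(1180·9.81) = 0.0110 m.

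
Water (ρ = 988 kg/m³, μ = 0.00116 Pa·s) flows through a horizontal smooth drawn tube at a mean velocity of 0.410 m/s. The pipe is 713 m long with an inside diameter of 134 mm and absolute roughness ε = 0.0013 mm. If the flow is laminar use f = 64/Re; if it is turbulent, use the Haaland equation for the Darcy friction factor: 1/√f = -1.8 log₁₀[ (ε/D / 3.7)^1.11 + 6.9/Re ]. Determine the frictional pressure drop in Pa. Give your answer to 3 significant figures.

ΔP ≈ 9300 Pa

Reynolds number Re = ρVD/μ = 988 · 0.41 · 0.134 / 0.00116 = 4.679e+04.
Re > 4000 → turbulent. Relative roughness ε/D = 1.3e-06/0.134 = 9.7e-06. Haaland: 1/√f = -1.8 log₁₀[(9.7e-06/3.7)^1.11 + 6.9/4.679e+04] = -1.8 log₁₀[6.38e-07 + 0.000147] = 6.893, so f = 0.02105.
Darcy-Weisbach: ΔP = f(L/D)(ρV²/2) = 0.02105·(713/0.134)·(988·0.41²/2) = 0.02105·5321·83.04 = 9299 Pa.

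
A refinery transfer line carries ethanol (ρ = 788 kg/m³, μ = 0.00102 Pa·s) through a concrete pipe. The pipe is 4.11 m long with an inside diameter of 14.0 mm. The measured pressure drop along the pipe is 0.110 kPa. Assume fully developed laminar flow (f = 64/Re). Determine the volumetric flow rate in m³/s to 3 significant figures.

For laminar flow, f = 64/Re with Re = ρVD/μ, so Darcy-Weisbach reduces to ΔP = 32μLV/D². Solving for V: V = ΔP·D²/(32μL) = 110·(0.014)²/(32·0.00102·4.11) = 0.1607 m/s.
Check: Re = ρVD/μ = 788·0.1607·0.014/0.00102 = 1738 < 2300, so the laminar assumption holds.
Q = V·A = 0.1607·(π/4·0.014²) = 2.474e-05 m³/s = 2.47×10^-5 m³/s.

Q ≈ 2.47×10^-5 m³/s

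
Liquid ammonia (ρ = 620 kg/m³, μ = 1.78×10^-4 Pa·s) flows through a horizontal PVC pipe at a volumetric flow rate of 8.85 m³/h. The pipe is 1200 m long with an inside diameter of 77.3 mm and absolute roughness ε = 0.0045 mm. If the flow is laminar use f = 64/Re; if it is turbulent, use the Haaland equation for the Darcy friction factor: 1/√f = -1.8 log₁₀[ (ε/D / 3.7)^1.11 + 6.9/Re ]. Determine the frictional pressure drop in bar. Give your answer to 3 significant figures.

ΔP ≈ 0.223 bar

Q = 8.85 m³/h = 8.85/3600 = 0.002458 m³/s.
Cross-sectional area A = πD²/4 = π(0.0773)²/4 = 0.004693 m²; mean velocity V = Q/A = 0.002458/0.004693 = 0.5238 m/s.
Reynolds number Re = ρVD/μ = 620 · 0.5238 · 0.0773 / 0.000178 = 1.41e+05.
Re > 4000 → turbulent. Relative roughness ε/D = 4.5e-06/0.0773 = 5.82e-05. Haaland: 1/√f = -1.8 log₁₀[(5.82e-05/3.7)^1.11 + 6.9/1.41e+05] = -1.8 log₁₀[4.66e-06 + 4.89e-05] = 7.688, so f = 0.01692.
Darcy-Weisbach: ΔP = f(L/D)(ρV²/2) = 0.01692·(1200/0.0773)·(620·0.5238²/2) = 0.01692·1.552e+04·85.06 = 2.234e+04 Pa.
ΔP = 2.234e+04 Pa = 0.223 bar.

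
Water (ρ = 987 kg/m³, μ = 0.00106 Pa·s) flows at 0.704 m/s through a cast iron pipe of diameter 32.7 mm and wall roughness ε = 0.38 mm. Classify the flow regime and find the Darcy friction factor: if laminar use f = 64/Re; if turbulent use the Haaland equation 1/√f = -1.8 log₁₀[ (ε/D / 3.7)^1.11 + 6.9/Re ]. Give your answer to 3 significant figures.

f ≈ 0.0423

Re = ρVD/μ = 987·0.704·0.0327/0.00106 = 2.144e+04.
Re > 4000 → turbulent. ε/D = 0.00038/0.0327 = 0.0116; Haaland: 1/√f = -1.8 log₁₀[0.00167 + 0.000322] = 4.863, so f = 0.04229.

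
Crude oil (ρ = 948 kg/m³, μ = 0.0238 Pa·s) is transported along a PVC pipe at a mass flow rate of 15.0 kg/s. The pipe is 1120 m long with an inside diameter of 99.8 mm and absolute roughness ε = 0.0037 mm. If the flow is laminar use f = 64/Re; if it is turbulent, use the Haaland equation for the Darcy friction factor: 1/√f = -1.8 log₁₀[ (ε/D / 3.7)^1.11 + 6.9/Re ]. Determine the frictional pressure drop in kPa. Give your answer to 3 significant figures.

A = πD²/4 = π(0.0998)²/4 = 0.007823 m²; mean velocity V = ṁ/(ρA) = 15/(948 · 0.007823) = 2.023 m/s.
Reynolds number Re = ρVD/μ = 948 · 2.023 · 0.0998 / 0.0238 = 8041.
Re > 4000 → turbulent. Relative roughness ε/D = 3.7e-06/0.0998 = 3.71e-05. Haaland: 1/√f = -1.8 log₁₀[(3.71e-05/3.7)^1.11 + 6.9/8041] = -1.8 log₁₀[2.82e-06 + 0.000858] = 5.517, so f = 0.03285.
Darcy-Weisbach: ΔP = f(L/D)(ρV²/2) = 0.03285·(1120/0.0998)·(948·2.023²/2) = 0.03285·1.122e+04·1939 = 7.15e+05 Pa.
ΔP = 7.15e+05 Pa = 715 kPa.

ΔP ≈ 715 kPa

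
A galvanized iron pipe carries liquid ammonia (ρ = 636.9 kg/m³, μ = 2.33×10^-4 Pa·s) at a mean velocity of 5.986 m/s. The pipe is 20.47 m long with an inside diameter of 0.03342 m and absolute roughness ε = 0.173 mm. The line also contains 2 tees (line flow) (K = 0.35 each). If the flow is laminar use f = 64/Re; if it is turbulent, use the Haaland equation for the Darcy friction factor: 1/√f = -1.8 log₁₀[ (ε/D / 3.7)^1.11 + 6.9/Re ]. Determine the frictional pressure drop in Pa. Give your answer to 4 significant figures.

ΔP ≈ 224000 Pa

Reynolds number Re = ρVD/μ = 636.9 · 5.986 · 0.03342 / 0.000233 = 5.468e+05.
Re > 4000 → turbulent. Relative roughness ε/D = 0.000173/0.03342 = 0.00518. Haaland: 1/√f = -1.8 log₁₀[(0.00518/3.7)^1.11 + 6.9/5.468e+05] = -1.8 log₁₀[0.000679 + 1.26e-05] = 5.688, so f = 0.03091.
Total minor-loss coefficient ΣK = 2·0.35 = 0.7.
ΔP = [f·L/D + ΣK]·(ρV²/2) = [0.03091·20.47/0.03342 + 0.7]·(636.9·5.986²/2) = [18.93 + 0.7]·1.141e+04 = 2.24e+05 Pa.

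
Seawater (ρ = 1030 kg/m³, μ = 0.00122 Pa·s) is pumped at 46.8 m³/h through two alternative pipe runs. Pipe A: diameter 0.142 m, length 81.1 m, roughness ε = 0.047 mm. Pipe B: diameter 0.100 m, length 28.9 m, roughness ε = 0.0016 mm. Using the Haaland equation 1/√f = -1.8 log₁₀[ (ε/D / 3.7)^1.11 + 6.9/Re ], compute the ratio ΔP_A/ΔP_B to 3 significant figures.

ΔP_A/ΔP_B ≈ 0.564

Pipe A: V = Q/A = 0.013/0.01584 = 0.8209 m/s; Re = 9.841e+04; ε/D = 0.000331; Haaland → f = 0.01938; ΔP_A = f(L/D)(ρV²/2) = 3841 Pa.
Pipe B: V = Q/A = 0.013/0.007854 = 1.655 m/s; Re = 1.397e+05; ε/D = 1.6e-05; Haaland → f = 0.01672; ΔP_B = f(L/D)(ρV²/2) = 6817 Pa.
ΔP_A/ΔP_B = 3841/6817 = 0.564.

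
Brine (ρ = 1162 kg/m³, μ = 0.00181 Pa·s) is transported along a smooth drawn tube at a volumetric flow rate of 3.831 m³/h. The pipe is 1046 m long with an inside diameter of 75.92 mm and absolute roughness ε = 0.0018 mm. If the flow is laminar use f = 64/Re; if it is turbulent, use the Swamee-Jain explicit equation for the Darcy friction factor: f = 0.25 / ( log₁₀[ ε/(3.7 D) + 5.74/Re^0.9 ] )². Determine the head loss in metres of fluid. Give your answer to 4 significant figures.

Q = 3.831 m³/h = 3.831/3600 = 0.001064 m³/s.
Cross-sectional area A = πD²/4 = π(0.07592)²/4 = 0.004527 m²; mean velocity V = Q/A = 0.001064/0.004527 = 0.2351 m/s.
Reynolds number Re = ρVD/μ = 1162 · 0.2351 · 0.07592 / 0.00181 = 1.146e+04.
Re > 4000 → turbulent. Relative roughness ε/D = 1.8e-06/0.07592 = 2.37e-05. Swamee-Jain: f = 0.25/(log₁₀[2.37e-05/3.7 + 5.74/1.146e+04^0.9])² = 0.25/(log₁₀[6.41e-06 + 0.00128])² = 0.25/(-2.892)² = 0.02989.
Darcy-Weisbach: ΔP = f(L/D)(ρV²/2) = 0.02989·(1046/0.07592)·(1162·0.2351²/2) = 0.02989·1.378e+04·32.11 = 1.322e+04 Pa.
Head loss h_f = ΔP/(ρg) = 1.322e+04/(1162·9.81) = 1.160 m.

h_f ≈ 1.160 m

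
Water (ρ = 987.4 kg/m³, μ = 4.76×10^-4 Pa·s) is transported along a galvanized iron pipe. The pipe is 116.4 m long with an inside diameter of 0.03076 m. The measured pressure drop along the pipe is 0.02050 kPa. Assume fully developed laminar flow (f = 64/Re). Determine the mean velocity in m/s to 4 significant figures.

For laminar flow, f = 64/Re with Re = ρVD/μ, so Darcy-Weisbach reduces to ΔP = 32μLV/D². Solving for V: V = ΔP·D²/(32μL) = 20.5·(0.03076)²/(32·0.000476·116.4) = 0.01094 m/s.
Check: Re = ρVD/μ = 987.4·0.01094·0.03076/0.000476 = 698.1 < 2300, so the laminar assumption holds.

V ≈ 0.01094 m/s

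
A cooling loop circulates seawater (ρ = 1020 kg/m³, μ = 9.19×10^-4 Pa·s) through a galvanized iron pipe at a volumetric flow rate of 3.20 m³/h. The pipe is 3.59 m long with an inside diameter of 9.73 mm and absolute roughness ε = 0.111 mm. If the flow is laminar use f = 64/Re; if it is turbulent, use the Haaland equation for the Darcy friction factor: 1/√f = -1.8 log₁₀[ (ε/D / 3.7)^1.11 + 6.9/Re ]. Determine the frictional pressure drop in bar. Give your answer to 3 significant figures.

ΔP ≈ 10.8 bar

Q = 3.20 m³/h = 3.20/3600 = 0.0008889 m³/s.
Cross-sectional area A = πD²/4 = π(0.00973)²/4 = 7.436e-05 m²; mean velocity V = Q/A = 0.0008889/7.436e-05 = 11.95 m/s.
Reynolds number Re = ρVD/μ = 1020 · 11.95 · 0.00973 / 0.000919 = 1.291e+05.
Re > 4000 → turbulent. Relative roughness ε/D = 0.000111/0.00973 = 0.0114. Haaland: 1/√f = -1.8 log₁₀[(0.0114/3.7)^1.11 + 6.9/1.291e+05] = -1.8 log₁₀[0.00163 + 5.34e-05] = 4.992, so f = 0.04013.
Darcy-Weisbach: ΔP = f(L/D)(ρV²/2) = 0.04013·(3.59/0.00973)·(1020·11.95²/2) = 0.04013·369·7.288e+04 = 1.079e+06 Pa.
ΔP = 1.079e+06 Pa = 10.8 bar.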